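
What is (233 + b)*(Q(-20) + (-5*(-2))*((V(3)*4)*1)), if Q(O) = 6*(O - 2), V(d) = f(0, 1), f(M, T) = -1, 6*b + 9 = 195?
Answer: -45408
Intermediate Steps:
b = 31 (b = -3/2 + (⅙)*195 = -3/2 + 65/2 = 31)
V(d) = -1
Q(O) = -12 + 6*O (Q(O) = 6*(-2 + O) = -12 + 6*O)
(233 + b)*(Q(-20) + (-5*(-2))*((V(3)*4)*1)) = (233 + 31)*((-12 + 6*(-20)) + (-5*(-2))*(-1*4*1)) = 264*((-12 - 120) + 10*(-4*1)) = 264*(-132 + 10*(-4)) = 264*(-132 - 40) = 264*(-172) = -45408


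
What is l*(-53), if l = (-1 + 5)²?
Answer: -848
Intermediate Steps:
l = 16 (l = 4² = 16)
l*(-53) = 16*(-53) = -848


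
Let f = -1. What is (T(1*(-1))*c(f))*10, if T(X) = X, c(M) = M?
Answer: 10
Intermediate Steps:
(T(1*(-1))*c(f))*10 = ((1*(-1))*(-1))*10 = -1*(-1)*10 = 1*10 = 10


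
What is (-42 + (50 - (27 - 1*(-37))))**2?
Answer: 3136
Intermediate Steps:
(-42 + (50 - (27 - 1*(-37))))**2 = (-42 + (50 - (27 + 37)))**2 = (-42 + (50 - 1*64))**2 = (-42 + (50 - 64))**2 = (-42 - 14)**2 = (-56)**2 = 3136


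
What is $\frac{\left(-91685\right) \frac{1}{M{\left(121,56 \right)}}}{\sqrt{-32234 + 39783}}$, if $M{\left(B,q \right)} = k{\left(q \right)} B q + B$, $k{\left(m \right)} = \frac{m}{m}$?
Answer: $- \frac{8335 \sqrt{7549}}{4733223} \approx -0.153$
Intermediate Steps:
$k{\left(m \right)} = 1$
$M{\left(B,q \right)} = B + B q$ ($M{\left(B,q \right)} = 1 B q + B = B q + B = B + B q$)
$\frac{\left(-91685\right) \frac{1}{M{\left(121,56 \right)}}}{\sqrt{-32234 + 39783}} = \frac{\left(-91685\right) \frac{1}{121 \left(1 + 56\right)}}{\sqrt{-32234 + 39783}} = \frac{\left(-91685\right) \frac{1}{121 \cdot 57}}{\sqrt{7549}} = - \frac{91685}{6897} \frac{\sqrt{7549}}{7549} = \left(-91685\right) \frac{1}{6897} \frac{\sqrt{7549}}{7549} = - \frac{8335 \frac{\sqrt{7549}}{7549}}{627} = - \frac{8335 \sqrt{7549}}{4733223}$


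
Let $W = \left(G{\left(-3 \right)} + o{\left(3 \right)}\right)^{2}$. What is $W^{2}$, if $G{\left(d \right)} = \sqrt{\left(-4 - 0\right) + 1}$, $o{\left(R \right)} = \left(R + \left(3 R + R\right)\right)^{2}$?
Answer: $\left(225 + i \sqrt{3}\right)^{4} \approx 2.562 \cdot 10^{9} + 7.8912 \cdot 10^{7} i$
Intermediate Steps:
$o{\left(R \right)} = 25 R^{2}$ ($o{\left(R \right)} = \left(R + 4 R\right)^{2} = \left(5 R\right)^{2} = 25 R^{2}$)
$G{\left(d \right)} = i \sqrt{3}$ ($G{\left(d \right)} = \sqrt{\left(-4 + 0\right) + 1} = \sqrt{-4 + 1} = \sqrt{-3} = i \sqrt{3}$)
$W = \left(225 + i \sqrt{3}\right)^{2}$ ($W = \left(i \sqrt{3} + 25 \cdot 3^{2}\right)^{2} = \left(i \sqrt{3} + 25 \cdot 9\right)^{2} = \left(i \sqrt{3} + 225\right)^{2} = \left(225 + i \sqrt{3}\right)^{2} \approx 50622.0 + 779.4 i$)
$W^{2} = \left(\left(225 + i \sqrt{3}\right)^{2}\right)^{2} = \left(225 + i \sqrt{3}\right)^{4}$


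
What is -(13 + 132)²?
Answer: -21025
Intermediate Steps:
-(13 + 132)² = -1*145² = -1*21025 = -21025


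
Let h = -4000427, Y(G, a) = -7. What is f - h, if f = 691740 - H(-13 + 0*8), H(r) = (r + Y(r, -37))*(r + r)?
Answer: 4691647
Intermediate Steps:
H(r) = 2*r*(-7 + r) (H(r) = (r - 7)*(r + r) = (-7 + r)*(2*r) = 2*r*(-7 + r))
f = 691220 (f = 691740 - 2*(-13 + 0*8)*(-7 + (-13 + 0*8)) = 691740 - 2*(-13 + 0)*(-7 + (-13 + 0)) = 691740 - 2*(-13)*(-7 - 13) = 691740 - 2*(-13)*(-20) = 691740 - 1*520 = 691740 - 520 = 691220)
f - h = 691220 - 1*(-4000427) = 691220 + 4000427 = 4691647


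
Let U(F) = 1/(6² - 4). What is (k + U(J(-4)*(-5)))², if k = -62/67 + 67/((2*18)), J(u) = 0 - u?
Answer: 348158281/372335616 ≈ 0.93507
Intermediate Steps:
J(u) = -u
U(F) = 1/32 (U(F) = 1/(36 - 4) = 1/32)
k = 2257/2412 (k = -62*1/67 + 67/36 = -62/67 + 67*(1/36) = -62/67 + 67/36 = 2257/2412 ≈ 0.93574)
(k + U(J(-4)*(-5)))² = (2257/2412 + 1/32)² = (18659/19296)² = 348158281/372335616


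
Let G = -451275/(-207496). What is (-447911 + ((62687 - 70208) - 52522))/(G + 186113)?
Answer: -105398423184/38618154323 ≈ -2.7292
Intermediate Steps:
G = 451275/207496 (G = -451275*(-1/207496) = 451275/207496 ≈ 2.1749)
(-447911 + ((62687 - 70208) - 52522))/(G + 186113) = (-447911 + ((62687 - 70208) - 52522))/(451275/207496 + 186113) = (-447911 + (-7521 - 52522))/(38618154323/207496) = (-447911 - 60043)*(207496/38618154323) = -507954*207496/38618154323 = -105398423184/38618154323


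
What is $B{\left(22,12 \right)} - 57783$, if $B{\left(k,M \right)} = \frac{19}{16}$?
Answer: $- \frac{924509}{16} \approx -57782.0$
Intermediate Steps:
$B{\left(k,M \right)} = \frac{19}{16}$ ($B{\left(k,M \right)} = 19 \cdot \frac{1}{16} = \frac{19}{16}$)
$B{\left(22,12 \right)} - 57783 = \frac{19}{16} - 57783 = - \frac{924509}{16}$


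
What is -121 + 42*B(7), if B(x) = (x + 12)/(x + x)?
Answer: -64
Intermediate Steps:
B(x) = (12 + x)/(2*x) (B(x) = (12 + x)/((2*x)) = (12 + x)*(1/(2*x)) = (12 + x)/(2*x))
-121 + 42*B(7) = -121 + 42*((1/2)*(12 + 7)/7) = -121 + 42*((1/2)*(1/7)*19) = -121 + 42*(19/14) = -121 + 57 = -64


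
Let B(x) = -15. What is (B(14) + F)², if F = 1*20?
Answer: 25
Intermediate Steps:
F = 20
(B(14) + F)² = (-15 + 20)² = 5² = 25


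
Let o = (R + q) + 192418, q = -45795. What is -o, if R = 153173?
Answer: -299796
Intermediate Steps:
o = 299796 (o = (153173 - 45795) + 192418 = 107378 + 192418 = 299796)
-o = -1*299796 = -299796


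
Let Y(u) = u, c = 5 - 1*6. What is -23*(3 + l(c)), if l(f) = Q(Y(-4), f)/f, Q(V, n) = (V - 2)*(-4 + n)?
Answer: 621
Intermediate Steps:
c = -1 (c = 5 - 6 = -1)
Q(V, n) = (-4 + n)*(-2 + V) (Q(V, n) = (-2 + V)*(-4 + n) = (-4 + n)*(-2 + V))
l(f) = (24 - 6*f)/f (l(f) = (8 - 4*(-4) - 2*f - 4*f)/f = (8 + 16 - 2*f - 4*f)/f = (24 - 6*f)/f)
-23*(3 + l(c)) = -23*(3 + (-6 + 24/(-1))) = -23*(3 + (-6 + 24*(-1))) = -23*(3 + (-6 - 24)) = -23*(3 - 30) = -23*(-27) = 621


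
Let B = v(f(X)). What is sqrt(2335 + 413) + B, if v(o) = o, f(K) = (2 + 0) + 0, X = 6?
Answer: 2 + 2*sqrt(687) ≈ 54.421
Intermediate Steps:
f(K) = 2 (f(K) = 2 + 0 = 2)
B = 2
sqrt(2335 + 413) + B = sqrt(2335 + 413) + 2 = sqrt(2748) + 2 = 2*sqrt(687) + 2 = 2 + 2*sqrt(687)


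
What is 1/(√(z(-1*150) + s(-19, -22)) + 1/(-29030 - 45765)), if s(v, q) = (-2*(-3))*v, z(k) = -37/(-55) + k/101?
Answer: -83097245/713588870117226 - 1118858405*I*√3542884565/713588870117226 ≈ -1.1645e-7 - 0.093327*I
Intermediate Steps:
z(k) = 37/55 + k/101 (z(k) = -37*(-1/55) + k*(1/101) = 37/55 + k/101)
s(v, q) = 6*v
1/(√(z(-1*150) + s(-19, -22)) + 1/(-29030 - 45765)) = 1/(√((37/55 + (-1*150)/101) + 6*(-19)) + 1/(-29030 - 45765)) = 1/(√((37/55 + (1/101)*(-150)) - 114) + 1/(-74795)) = 1/(√((37/55 - 150/101) - 114) - 1/74795) = 1/(√(-4513/5555 - 114) - 1/74795) = 1/(√(-637783/5555) - 1/74795) = 1/(I*√3542884565/5555 - 1/74795) = 1/(-1/74795 + I*√3542884565/5555)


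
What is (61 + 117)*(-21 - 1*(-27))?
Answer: 1068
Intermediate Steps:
(61 + 117)*(-21 - 1*(-27)) = 178*(-21 + 27) = 178*6 = 1068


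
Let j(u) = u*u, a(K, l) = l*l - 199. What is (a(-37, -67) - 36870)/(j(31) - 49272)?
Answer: 32580/48311 ≈ 0.67438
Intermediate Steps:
a(K, l) = -199 + l² (a(K, l) = l² - 199 = -199 + l²)
j(u) = u²
(a(-37, -67) - 36870)/(j(31) - 49272) = ((-199 + (-67)²) - 36870)/(31² - 49272) = ((-199 + 4489) - 36870)/(961 - 49272) = (4290 - 36870)/(-48311) = -32580*(-1/48311) = 32580/48311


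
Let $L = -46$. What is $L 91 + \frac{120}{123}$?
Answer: $- \frac{171586}{41} \approx -4185.0$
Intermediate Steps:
$L 91 + \frac{120}{123} = \left(-46\right) 91 + \frac{120}{123} = -4186 + 120 \cdot \frac{1}{123} = -4186 + \frac{40}{41} = - \frac{171586}{41}$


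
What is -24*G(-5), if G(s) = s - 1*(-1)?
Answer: 96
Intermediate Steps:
G(s) = 1 + s (G(s) = s + 1 = 1 + s)
-24*G(-5) = -24*(1 - 5) = -24*(-4) = 96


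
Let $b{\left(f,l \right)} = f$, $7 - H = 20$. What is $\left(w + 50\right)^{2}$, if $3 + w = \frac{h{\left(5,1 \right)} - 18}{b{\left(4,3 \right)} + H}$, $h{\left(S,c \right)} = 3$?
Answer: $\frac{21316}{9} \approx 2368.4$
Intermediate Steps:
$H = -13$ ($H = 7 - 20 = -13$)
$w = - \frac{4}{3}$ ($w = -3 + \frac{3 - 18}{4 - 13} = -3 - \frac{15}{-9} = -3 - - \frac{5}{3} = -3 + \frac{5}{3} = - \frac{4}{3} \approx -1.3333$)
$\left(w + 50\right)^{2} = \left(- \frac{4}{3} + 50\right)^{2} = \left(\frac{146}{3}\right)^{2} = \frac{21316}{9}$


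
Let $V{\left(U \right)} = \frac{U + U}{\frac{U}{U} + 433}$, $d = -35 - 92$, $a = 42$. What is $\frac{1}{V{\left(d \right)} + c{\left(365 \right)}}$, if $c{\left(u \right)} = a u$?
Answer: $\frac{217}{3326483} \approx 6.5234 \cdot 10^{-5}$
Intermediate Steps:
$d = -127$ ($d = -35 - 92 = -127$)
$c{\left(u \right)} = 42 u$
$V{\left(U \right)} = \frac{U}{217}$ ($V{\left(U \right)} = \frac{2 U}{1 + 433} = \frac{2 U}{434} = 2 U \frac{1}{434} = \frac{U}{217}$)
$\frac{1}{V{\left(d \right)} + c{\left(365 \right)}} = \frac{1}{\frac{1}{217} \left(-127\right) + 42 \cdot 365} = \frac{1}{- \frac{127}{217} + 15330} = \frac{1}{\frac{3326483}{217}} = \frac{217}{3326483}$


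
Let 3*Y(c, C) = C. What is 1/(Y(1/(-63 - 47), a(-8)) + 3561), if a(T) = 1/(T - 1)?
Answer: 27/96146 ≈ 0.00028082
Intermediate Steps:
a(T) = 1/(-1 + T)
Y(c, C) = C/3
1/(Y(1/(-63 - 47), a(-8)) + 3561) = 1/(1/(3*(-1 - 8)) + 3561) = 1/((⅓)/(-9) + 3561) = 1/((⅓)*(-⅑) + 3561) = 1/(-1/27 + 3561) = 1/(96146/27) = 27/96146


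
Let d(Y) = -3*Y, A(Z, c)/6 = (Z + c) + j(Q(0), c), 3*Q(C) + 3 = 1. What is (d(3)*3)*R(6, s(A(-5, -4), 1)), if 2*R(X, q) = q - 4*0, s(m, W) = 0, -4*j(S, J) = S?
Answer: 0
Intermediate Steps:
Q(C) = -⅔ (Q(C) = -1 + (⅓)*1 = -1 + ⅓ = -⅔)
j(S, J) = -S/4
A(Z, c) = 1 + 6*Z + 6*c (A(Z, c) = 6*((Z + c) - ¼*(-⅔)) = 6*((Z + c) + ⅙) = 6*(⅙ + Z + c) = 1 + 6*Z + 6*c)
R(X, q) = q/2 (R(X, q) = (q - 4*0)/2 = (q + 0)/2 = q/2)
(d(3)*3)*R(6, s(A(-5, -4), 1)) = (-3*3*3)*((½)*0) = -9*3*0 = -27*0 = 0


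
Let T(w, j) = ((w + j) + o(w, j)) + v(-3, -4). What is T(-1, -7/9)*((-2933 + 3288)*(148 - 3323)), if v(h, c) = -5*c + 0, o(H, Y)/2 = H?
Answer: -164560250/9 ≈ -1.8284e+7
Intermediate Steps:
o(H, Y) = 2*H
v(h, c) = -5*c
T(w, j) = 20 + j + 3*w (T(w, j) = ((w + j) + 2*w) - 5*(-4) = ((j + w) + 2*w) + 20 = (j + 3*w) + 20 = 20 + j + 3*w)
T(-1, -7/9)*((-2933 + 3288)*(148 - 3323)) = (20 - 7/9 + 3*(-1))*((-2933 + 3288)*(148 - 3323)) = (20 - 7*⅑ - 3)*(355*(-3175)) = (20 - 7/9 - 3)*(-1127125) = (146/9)*(-1127125) = -164560250/9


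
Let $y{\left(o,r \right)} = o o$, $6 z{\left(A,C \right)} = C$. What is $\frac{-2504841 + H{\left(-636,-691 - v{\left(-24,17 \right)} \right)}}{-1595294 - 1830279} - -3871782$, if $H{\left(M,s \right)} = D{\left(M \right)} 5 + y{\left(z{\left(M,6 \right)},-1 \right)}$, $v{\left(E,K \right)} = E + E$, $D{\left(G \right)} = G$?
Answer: $\frac{13263074389106}{3425573} \approx 3.8718 \cdot 10^{6}$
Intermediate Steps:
$z{\left(A,C \right)} = \frac{C}{6}$
$y{\left(o,r \right)} = o^{2}$
$v{\left(E,K \right)} = 2 E$
$H{\left(M,s \right)} = 1 + 5 M$ ($H{\left(M,s \right)} = M 5 + \left(\frac{1}{6} \cdot 6\right)^{2} = 5 M + 1^{2} = 5 M + 1 = 1 + 5 M$)
$\frac{-2504841 + H{\left(-636,-691 - v{\left(-24,17 \right)} \right)}}{-1595294 - 1830279} - -3871782 = \frac{-2504841 + \left(1 + 5 \left(-636\right)\right)}{-1595294 - 1830279} - -3871782 = \frac{-2504841 + \left(1 - 3180\right)}{-3425573} + 3871782 = \left(-2504841 - 3179\right) \left(- \frac{1}{3425573}\right) + 3871782 = \left(-2508020\right) \left(- \frac{1}{3425573}\right) + 3871782 = \frac{2508020}{3425573} + 3871782 = \frac{13263074389106}{3425573}$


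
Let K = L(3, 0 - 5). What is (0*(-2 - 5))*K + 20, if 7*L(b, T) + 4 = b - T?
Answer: 20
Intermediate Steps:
L(b, T) = -4/7 - T/7 + b/7 (L(b, T) = -4/7 + (b - T)/7 = -4/7 + (-T/7 + b/7) = -4/7 - T/7 + b/7)
K = 4/7 (K = -4/7 - (0 - 5)/7 + (1/7)*3 = -4/7 - 1/7*(-5) + 3/7 = -4/7 + 5/7 + 3/7 = 4/7 ≈ 0.57143)
(0*(-2 - 5))*K + 20 = (0*(-2 - 5))*(4/7) + 20 = (0*(-7))*(4/7) + 20 = 0*(4/7) + 20 = 0 + 20 = 20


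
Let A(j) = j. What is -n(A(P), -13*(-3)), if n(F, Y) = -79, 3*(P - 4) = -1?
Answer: 79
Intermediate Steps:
P = 11/3 (P = 4 + (⅓)*(-1) = 4 - ⅓ = 11/3 ≈ 3.6667)
-n(A(P), -13*(-3)) = -1*(-79) = 79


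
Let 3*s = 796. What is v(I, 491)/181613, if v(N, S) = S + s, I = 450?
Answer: 2269/544839 ≈ 0.0041645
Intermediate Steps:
s = 796/3 (s = (⅓)*796 = 796/3 ≈ 265.33)
v(N, S) = 796/3 + S (v(N, S) = S + 796/3 = 796/3 + S)
v(I, 491)/181613 = (796/3 + 491)/181613 = (2269/3)*(1/181613) = 2269/544839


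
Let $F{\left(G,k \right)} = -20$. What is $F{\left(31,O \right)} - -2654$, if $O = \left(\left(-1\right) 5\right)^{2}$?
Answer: $2634$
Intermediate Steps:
$O = 25$ ($O = \left(-5\right)^{2} = 25$)
$F{\left(31,O \right)} - -2654 = -20 - -2654 = -20 + 2654 = 2634$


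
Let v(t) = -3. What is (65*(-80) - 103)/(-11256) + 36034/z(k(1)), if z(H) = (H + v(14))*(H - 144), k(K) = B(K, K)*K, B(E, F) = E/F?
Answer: 203557681/1609608 ≈ 126.46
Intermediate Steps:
k(K) = K (k(K) = (K/K)*K = 1*K = K)
z(H) = (-144 + H)*(-3 + H) (z(H) = (H - 3)*(H - 144) = (-3 + H)*(-144 + H) = (-144 + H)*(-3 + H))
(65*(-80) - 103)/(-11256) + 36034/z(k(1)) = (65*(-80) - 103)/(-11256) + 36034/(432 + 1**2 - 147*1) = (-5200 - 103)*(-1/11256) + 36034/(432 + 1 - 147) = -5303*(-1/11256) + 36034/286 = 5303/11256 + 36034*(1/286) = 5303/11256 + 18017/143 = 203557681/1609608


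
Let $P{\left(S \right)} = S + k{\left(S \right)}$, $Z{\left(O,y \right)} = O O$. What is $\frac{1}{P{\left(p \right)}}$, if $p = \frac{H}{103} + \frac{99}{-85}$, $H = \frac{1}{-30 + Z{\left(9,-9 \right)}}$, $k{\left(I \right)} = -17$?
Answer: $- \frac{26265}{477091} \approx -0.055052$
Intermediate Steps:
$Z{\left(O,y \right)} = O^{2}$
$H = \frac{1}{51}$ ($H = \frac{1}{-30 + 9^{2}} = \frac{1}{-30 + 81} = \frac{1}{51} \approx 0.019608$)
$p = - \frac{30586}{26265}$ ($p = \frac{1}{51 \cdot 103} + \frac{99}{-85} = \frac{1}{51} \cdot \frac{1}{103} + 99 \left(- \frac{1}{85}\right) = \frac{1}{5253} - \frac{99}{85} = - \frac{30586}{26265} \approx -1.1645$)
$P{\left(S \right)} = -17 + S$ ($P{\left(S \right)} = S - 17 = -17 + S$)
$\frac{1}{P{\left(p \right)}} = \frac{1}{-17 - \frac{30586}{26265}} = \frac{1}{- \frac{477091}{26265}} = - \frac{26265}{477091}$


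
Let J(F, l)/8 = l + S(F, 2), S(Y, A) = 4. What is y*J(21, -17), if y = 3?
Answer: -312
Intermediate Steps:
J(F, l) = 32 + 8*l (J(F, l) = 8*(l + 4) = 8*(4 + l) = 32 + 8*l)
y*J(21, -17) = 3*(32 + 8*(-17)) = 3*(32 - 136) = 3*(-104) = -312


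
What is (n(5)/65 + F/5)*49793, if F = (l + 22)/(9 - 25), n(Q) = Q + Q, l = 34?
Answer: -3535303/130 ≈ -27195.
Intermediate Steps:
n(Q) = 2*Q
F = -7/2 (F = (34 + 22)/(9 - 25) = 56/(-16) = 56*(-1/16) = -7/2 ≈ -3.5000)
(n(5)/65 + F/5)*49793 = ((2*5)/65 - 7/2/5)*49793 = (10*(1/65) - 7/2*1/5)*49793 = (2/13 - 7/10)*49793 = -71/130*49793 = -3535303/130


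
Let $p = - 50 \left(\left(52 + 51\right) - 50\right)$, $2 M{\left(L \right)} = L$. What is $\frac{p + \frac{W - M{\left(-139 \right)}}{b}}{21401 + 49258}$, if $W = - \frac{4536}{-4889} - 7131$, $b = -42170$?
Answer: $- \frac{218525470145}{5827081822668} \approx -0.037502$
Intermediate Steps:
$M{\left(L \right)} = \frac{L}{2}$
$p = -2650$ ($p = - 50 \left(103 - 50\right) = \left(-50\right) 53 = -2650$)
$W = - \frac{34858923}{4889}$ ($W = \left(-4536\right) \left(- \frac{1}{4889}\right) - 7131 = \frac{4536}{4889} - 7131 = - \frac{34858923}{4889} \approx -7130.1$)
$\frac{p + \frac{W - M{\left(-139 \right)}}{b}}{21401 + 49258} = \frac{-2650 + \frac{- \frac{34858923}{4889} - \frac{1}{2} \left(-139\right)}{-42170}}{21401 + 49258} = \frac{-2650 + \left(- \frac{34858923}{4889} - - \frac{139}{2}\right) \left(- \frac{1}{42170}\right)}{70659} = \left(-2650 + \left(- \frac{34858923}{4889} + \frac{139}{2}\right) \left(- \frac{1}{42170}\right)\right) \frac{1}{70659} = \left(-2650 - - \frac{13807655}{82467652}\right) \frac{1}{70659} = \left(-2650 + \frac{13807655}{82467652}\right) \frac{1}{70659} = \left(- \frac{218525470145}{82467652}\right) \frac{1}{70659} = - \frac{218525470145}{5827081822668}$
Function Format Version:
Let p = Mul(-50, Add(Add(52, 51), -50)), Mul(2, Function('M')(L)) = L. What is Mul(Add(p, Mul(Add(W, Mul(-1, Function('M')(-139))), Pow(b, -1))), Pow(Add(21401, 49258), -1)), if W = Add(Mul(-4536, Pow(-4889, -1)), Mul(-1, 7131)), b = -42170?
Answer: Rational(-218525470145, 5827081822668) ≈ -0.037502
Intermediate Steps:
Function('M')(L) = Mul(Rational(1, 2), L)
p = -2650 (p = Mul(-50, Add(103, -50)) = Mul(-50, 53) = -2650)
W = Rational(-34858923, 4889) (W = Add(Mul(-4536, Rational(-1, 4889)), -7131) = Add(Rational(4536, 4889), -7131) = Rational(-34858923, 4889) ≈ -7130.1)
Mul(Add(p, Mul(Add(W, Mul(-1, Function('M')(-139))), Pow(b, -1))), Pow(Add(21401, 49258), -1)) = Mul(Add(-2650, Mul(Add(Rational(-34858923, 4889), Mul(-1, Mul(Rational(1, 2), -139))), Pow(-42170, -1))), Pow(Add(21401, 49258), -1)) = Mul(Add(-2650, Mul(Add(Rational(-34858923, 4889), Mul(-1, Rational(-139, 2))), Rational(-1, 42170))), Pow(70659, -1)) = Mul(Add(-2650, Mul(Add(Rational(-34858923, 4889), Rational(139, 2)), Rational(-1, 42170))), Rational(1, 70659)) = Mul(Add(-2650, Mul(Rational(-69038275, 9778), Rational(-1, 42170))), Rational(1, 70659)) = Mul(Add(-2650, Rational(13807655, 82467652)), Rational(1, 70659)) = Mul(Rational(-218525470145, 82467652), Rational(1, 70659)) = Rational(-218525470145, 5827081822668)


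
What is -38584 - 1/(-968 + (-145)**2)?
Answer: -773879289/20057 ≈ -38584.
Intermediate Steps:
-38584 - 1/(-968 + (-145)**2) = -38584 - 1/(-968 + 21025) = -38584 - 1/20057 = -773879289/20057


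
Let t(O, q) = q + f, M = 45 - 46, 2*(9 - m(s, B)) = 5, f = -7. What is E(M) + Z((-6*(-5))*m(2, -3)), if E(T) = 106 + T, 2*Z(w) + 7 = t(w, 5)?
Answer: 201/2 ≈ 100.50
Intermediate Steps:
m(s, B) = 13/2 (m(s, B) = 9 - 1/2*5 = 9 - 5/2 = 13/2)
M = -1
t(O, q) = -7 + q (t(O, q) = q - 7 = -7 + q)
Z(w) = -9/2 (Z(w) = -7/2 + (-7 + 5)/2 = -7/2 + (1/2)*(-2) = -7/2 - 1 = -9/2)
E(M) + Z((-6*(-5))*m(2, -3)) = (106 - 1) - 9/2 = 105 - 9/2 = 201/2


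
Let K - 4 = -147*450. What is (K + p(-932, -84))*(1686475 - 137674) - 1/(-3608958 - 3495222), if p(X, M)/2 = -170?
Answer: -731542870908735479/7104180 ≈ -1.0297e+11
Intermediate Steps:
p(X, M) = -340 (p(X, M) = 2*(-170) = -340)
K = -66146 (K = 4 - 147*450 = 4 - 66150 = -66146)
(K + p(-932, -84))*(1686475 - 137674) - 1/(-3608958 - 3495222) = (-66146 - 340)*(1686475 - 137674) - 1/(-3608958 - 3495222) = -66486*1548801 - 1/(-7104180) = -102973583286 - 1*(-1/7104180) = -102973583286 + 1/7104180 = -731542870908735479/7104180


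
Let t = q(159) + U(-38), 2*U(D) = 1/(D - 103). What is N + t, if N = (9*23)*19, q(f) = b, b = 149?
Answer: 1151123/282 ≈ 4082.0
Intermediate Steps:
U(D) = 1/(2*(-103 + D)) (U(D) = 1/(2*(D - 103)) = 1/(2*(-103 + D)))
q(f) = 149
t = 42017/282 (t = 149 + 1/(2*(-103 - 38)) = 149 + (½)/(-141) = 149 + (½)*(-1/141) = 149 - 1/282 = 42017/282 ≈ 149.00)
N = 3933 (N = 207*19 = 3933)
N + t = 3933 + 42017/282 = 1151123/282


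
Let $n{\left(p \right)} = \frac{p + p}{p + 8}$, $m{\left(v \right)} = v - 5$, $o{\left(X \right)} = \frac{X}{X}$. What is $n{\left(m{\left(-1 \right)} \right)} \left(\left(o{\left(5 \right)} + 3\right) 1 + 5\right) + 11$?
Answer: $-43$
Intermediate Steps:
$o{\left(X \right)} = 1$
$m{\left(v \right)} = -5 + v$ ($m{\left(v \right)} = v - 5 = -5 + v$)
$n{\left(p \right)} = \frac{2 p}{8 + p}$
$n{\left(m{\left(-1 \right)} \right)} \left(\left(o{\left(5 \right)} + 3\right) 1 + 5\right) + 11 = \frac{2 \left(-5 - 1\right)}{8 - 6} \left(\left(1 + 3\right) 1 + 5\right) + 11 = 2 \left(-6\right) \frac{1}{8 - 6} \left(4 \cdot 1 + 5\right) + 11 = 2 \left(-6\right) \frac{1}{2} \left(4 + 5\right) + 11 = 2 \left(-6\right) \frac{1}{2} \cdot 9 + 11 = \left(-6\right) 9 + 11 = -54 + 11 = -43$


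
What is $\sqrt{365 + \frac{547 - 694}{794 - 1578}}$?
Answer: $\frac{\sqrt{5843}}{4} \approx 19.11$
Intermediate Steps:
$\sqrt{365 + \frac{547 - 694}{794 - 1578}} = \sqrt{365 + \frac{547 - 694}{-784}} = \sqrt{365 - - \frac{3}{16}} = \sqrt{365 + \frac{3}{16}} = \sqrt{\frac{5843}{16}} = \frac{\sqrt{5843}}{4}$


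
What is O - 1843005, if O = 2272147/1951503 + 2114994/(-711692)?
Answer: -1279847578186363319/694434536538 ≈ -1.8430e+6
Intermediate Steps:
O = -1255174146629/694434536538 (O = 2272147*(1/1951503) + 2114994*(-1/711692) = 2272147/1951503 - 1057497/355846 = -1255174146629/694434536538 ≈ -1.8075)
O - 1843005 = -1255174146629/694434536538 - 1843005 = -1279847578186363319/694434536538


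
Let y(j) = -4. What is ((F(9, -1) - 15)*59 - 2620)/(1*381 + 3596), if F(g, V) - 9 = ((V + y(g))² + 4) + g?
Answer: -732/3977 ≈ -0.18406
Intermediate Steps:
F(g, V) = 13 + g + (-4 + V)² (F(g, V) = 9 + (((V - 4)² + 4) + g) = 9 + (((-4 + V)² + 4) + g) = 9 + ((4 + (-4 + V)²) + g) = 9 + (4 + g + (-4 + V)²) = 13 + g + (-4 + V)²)
((F(9, -1) - 15)*59 - 2620)/(1*381 + 3596) = (((13 + 9 + (-4 - 1)²) - 15)*59 - 2620)/(1*381 + 3596) = (((13 + 9 + (-5)²) - 15)*59 - 2620)/(381 + 3596) = (((13 + 9 + 25) - 15)*59 - 2620)/3977 = ((47 - 15)*59 - 2620)*(1/3977) = (32*59 - 2620)*(1/3977) = (1888 - 2620)*(1/3977) = -732*1/3977 = -732/3977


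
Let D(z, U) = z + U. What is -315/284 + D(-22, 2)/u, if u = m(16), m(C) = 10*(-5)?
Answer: -1007/1420 ≈ -0.70916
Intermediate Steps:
m(C) = -50
D(z, U) = U + z
u = -50
-315/284 + D(-22, 2)/u = -315/284 + (2 - 22)/(-50) = -315*1/284 - 20*(-1/50) = -315/284 + 2/5 = -1007/1420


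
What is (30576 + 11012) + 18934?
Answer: 60522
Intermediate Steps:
(30576 + 11012) + 18934 = 41588 + 18934 = 60522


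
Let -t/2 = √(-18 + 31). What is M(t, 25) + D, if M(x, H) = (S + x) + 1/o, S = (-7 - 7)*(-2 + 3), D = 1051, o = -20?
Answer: 20739/20 - 2*√13 ≈ 1029.7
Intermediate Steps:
S = -14 (S = -14*1 = -14)
t = -2*√13 (t = -2*√(-18 + 31) = -2*√13 ≈ -7.2111)
M(x, H) = -281/20 + x (M(x, H) = (-14 + x) + 1/(-20) = (-14 + x) - 1/20 = -281/20 + x)
M(t, 25) + D = (-281/20 - 2*√13) + 1051 = 20739/20 - 2*√13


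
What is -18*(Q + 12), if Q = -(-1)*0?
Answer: -216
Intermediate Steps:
Q = 0 (Q = -1*0 = 0)
-18*(Q + 12) = -18*(0 + 12) = -18*12 = -216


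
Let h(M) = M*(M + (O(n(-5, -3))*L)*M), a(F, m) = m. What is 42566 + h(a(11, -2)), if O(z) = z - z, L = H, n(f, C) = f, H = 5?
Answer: 42570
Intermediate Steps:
L = 5
O(z) = 0
h(M) = M² (h(M) = M*(M + (0*5)*M) = M*(M + 0*M) = M*(M + 0) = M*M = M²)
42566 + h(a(11, -2)) = 42566 + (-2)² = 42566 + 4 = 42570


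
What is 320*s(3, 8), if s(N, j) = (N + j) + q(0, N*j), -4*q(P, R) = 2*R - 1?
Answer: -240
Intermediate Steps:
q(P, R) = ¼ - R/2 (q(P, R) = -(2*R - 1)/4 = -(-1 + 2*R)/4 = ¼ - R/2)
s(N, j) = ¼ + N + j - N*j/2 (s(N, j) = (N + j) + (¼ - N*j/2) = ¼ + N + j - N*j/2)
320*s(3, 8) = 320*(¼ + 3 + 8 - ½*3*8) = 320*(¼ + 3 + 8 - 12) = 320*(-¾) = -240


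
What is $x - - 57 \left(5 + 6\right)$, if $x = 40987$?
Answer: $41614$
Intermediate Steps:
$x - - 57 \left(5 + 6\right) = 40987 - - 57 \left(5 + 6\right) = 40987 - \left(-57\right) 11 = 40987 - -627 = 40987 + 627 = 41614$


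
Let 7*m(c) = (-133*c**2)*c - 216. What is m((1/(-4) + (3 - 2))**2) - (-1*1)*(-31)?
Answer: -1870525/28672 ≈ -65.239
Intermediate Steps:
m(c) = -216/7 - 19*c**3 (m(c) = ((-133*c**2)*c - 216)/7 = (-133*c**3 - 216)/7 = (-216 - 133*c**3)/7 = -216/7 - 19*c**3)
m((1/(-4) + (3 - 2))**2) - (-1*1)*(-31) = (-216/7 - 19*(1/(-4) + (3 - 2))**6) - (-1*1)*(-31) = (-216/7 - 19*(-1/4 + 1)**6) - (-1)*(-31) = (-216/7 - 19*((3/4)**2)**3) - 1*31 = (-216/7 - 19*(9/16)**3) - 31 = (-216/7 - 19*729/4096) - 31 = (-216/7 - 13851/4096) - 31 = -981693/28672 - 31 = -1870525/28672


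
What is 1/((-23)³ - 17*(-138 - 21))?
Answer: -1/9464 ≈ -0.00010566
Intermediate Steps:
1/((-23)³ - 17*(-138 - 21)) = 1/(-12167 - 17*(-159)) = 1/(-12167 + 2703) = 1/(-9464) = -1/9464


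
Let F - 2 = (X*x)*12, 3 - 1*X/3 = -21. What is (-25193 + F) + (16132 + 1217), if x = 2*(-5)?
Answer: -16482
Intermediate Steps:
X = 72 (X = 9 - 3*(-21) = 9 + 63 = 72)
x = -10
F = -8638 (F = 2 + (72*(-10))*12 = 2 - 720*12 = 2 - 8640 = -8638)
(-25193 + F) + (16132 + 1217) = (-25193 - 8638) + (16132 + 1217) = -33831 + 17349 = -16482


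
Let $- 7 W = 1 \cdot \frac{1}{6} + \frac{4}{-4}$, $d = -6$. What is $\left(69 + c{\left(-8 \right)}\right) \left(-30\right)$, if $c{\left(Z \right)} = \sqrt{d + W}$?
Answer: $-2070 - \frac{5 i \sqrt{10374}}{7} \approx -2070.0 - 72.752 i$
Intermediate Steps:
$W = \frac{5}{42}$ ($W = - \frac{1 \cdot \frac{1}{6} + \frac{4}{-4}}{7} = - \frac{1 \cdot \frac{1}{6} + 4 \left(- \frac{1}{4}\right)}{7} = - \frac{\frac{1}{6} - 1}{7} = \left(- \frac{1}{7}\right) \left(- \frac{5}{6}\right) = \frac{5}{42} \approx 0.11905$)
$c{\left(Z \right)} = \frac{i \sqrt{10374}}{42}$ ($c{\left(Z \right)} = \sqrt{-6 + \frac{5}{42}} = \sqrt{- \frac{247}{42}} = \frac{i \sqrt{10374}}{42}$)
$\left(69 + c{\left(-8 \right)}\right) \left(-30\right) = \left(69 + \frac{i \sqrt{10374}}{42}\right) \left(-30\right) = -2070 - \frac{5 i \sqrt{10374}}{7}$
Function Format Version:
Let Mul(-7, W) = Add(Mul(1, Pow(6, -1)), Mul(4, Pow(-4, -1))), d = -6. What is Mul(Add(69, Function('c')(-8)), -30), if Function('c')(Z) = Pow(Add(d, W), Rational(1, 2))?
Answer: Add(-2070, Mul(Rational(-5, 7), I, Pow(10374, Rational(1, 2)))) ≈ Add(-2070.0, Mul(-72.752, I))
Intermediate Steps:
W = Rational(5, 42) (W = Mul(Rational(-1, 7), Add(Mul(1, Pow(6, -1)), Mul(4, Pow(-4, -1)))) = Mul(Rational(-1, 7), Add(Mul(1, Rational(1, 6)), Mul(4, Rational(-1, 4)))) = Mul(Rational(-1, 7), Add(Rational(1, 6), -1)) = Mul(Rational(-1, 7), Rational(-5, 6)) = Rational(5, 42) ≈ 0.11905)
Function('c')(Z) = Mul(Rational(1, 42), I, Pow(10374, Rational(1, 2))) (Function('c')(Z) = Pow(Add(-6, Rational(5, 42)), Rational(1, 2)) = Pow(Rational(-247, 42), Rational(1, 2)) = Mul(Rational(1, 42), I, Pow(10374, Rational(1, 2))))
Mul(Add(69, Function('c')(-8)), -30) = Mul(Add(69, Mul(Rational(1, 42), I, Pow(10374, Rational(1, 2)))), -30) = Add(-2070, Mul(Rational(-5, 7), I, Pow(10374, Rational(1, 2))))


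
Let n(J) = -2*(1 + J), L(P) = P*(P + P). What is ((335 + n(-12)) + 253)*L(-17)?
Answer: 352580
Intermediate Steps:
L(P) = 2*P² (L(P) = P*(2*P) = 2*P²)
n(J) = -2 - 2*J
((335 + n(-12)) + 253)*L(-17) = ((335 + (-2 - 2*(-12))) + 253)*(2*(-17)²) = ((335 + (-2 + 24)) + 253)*(2*289) = ((335 + 22) + 253)*578 = (357 + 253)*578 = 610*578 = 352580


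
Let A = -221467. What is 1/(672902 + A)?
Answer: 1/451435 ≈ 2.2152e-6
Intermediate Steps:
1/(672902 + A) = 1/(672902 - 221467) = 1/451435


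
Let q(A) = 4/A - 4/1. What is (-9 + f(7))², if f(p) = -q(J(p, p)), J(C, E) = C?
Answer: 1521/49 ≈ 31.041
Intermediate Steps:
q(A) = -4 + 4/A (q(A) = 4/A - 4*1 = 4/A - 4 = -4 + 4/A)
f(p) = 4 - 4/p (f(p) = -(-4 + 4/p) = 4 - 4/p)
(-9 + f(7))² = (-9 + (4 - 4/7))² = (-9 + 24/7)² = (-39/7)² = 1521/49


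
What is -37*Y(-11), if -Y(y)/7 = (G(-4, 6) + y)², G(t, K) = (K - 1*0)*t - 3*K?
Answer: 727531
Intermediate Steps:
G(t, K) = -3*K + K*t (G(t, K) = (K + 0)*t - 3*K = K*t - 3*K = -3*K + K*t)
Y(y) = -7*(-42 + y)² (Y(y) = -7*(6*(-3 - 4) + y)² = -7*(6*(-7) + y)² = -7*(-42 + y)²)
-37*Y(-11) = -(-259)*(-42 - 11)² = -(-259)*(-53)² = -(-259)*2809 = -37*(-19663) = 727531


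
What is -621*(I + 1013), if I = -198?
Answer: -506115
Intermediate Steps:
-621*(I + 1013) = -621*(-198 + 1013) = -621*815 = -506115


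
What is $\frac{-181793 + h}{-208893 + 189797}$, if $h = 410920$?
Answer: $- \frac{229127}{19096} \approx -11.999$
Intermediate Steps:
$\frac{-181793 + h}{-208893 + 189797} = \frac{-181793 + 410920}{-208893 + 189797} = \frac{229127}{-19096} = 229127 \left(- \frac{1}{19096}\right) = - \frac{229127}{19096}$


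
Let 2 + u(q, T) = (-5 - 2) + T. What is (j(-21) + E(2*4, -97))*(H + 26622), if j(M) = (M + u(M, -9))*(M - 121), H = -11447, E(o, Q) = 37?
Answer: 84600625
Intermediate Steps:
u(q, T) = -9 + T (u(q, T) = -2 + ((-5 - 2) + T) = -2 + (-7 + T) = -9 + T)
j(M) = (-121 + M)*(-18 + M) (j(M) = (M + (-9 - 9))*(M - 121) = (M - 18)*(-121 + M) = (-18 + M)*(-121 + M) = (-121 + M)*(-18 + M))
(j(-21) + E(2*4, -97))*(H + 26622) = ((2178 + (-21)**2 - 139*(-21)) + 37)*(-11447 + 26622) = ((2178 + 441 + 2919) + 37)*15175 = (5538 + 37)*15175 = 5575*15175 = 84600625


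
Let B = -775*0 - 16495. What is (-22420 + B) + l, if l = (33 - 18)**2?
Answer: -38690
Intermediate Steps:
l = 225 (l = 15**2 = 225)
B = -16495 (B = 0 - 16495 = -16495)
(-22420 + B) + l = (-22420 - 16495) + 225 = -38915 + 225 = -38690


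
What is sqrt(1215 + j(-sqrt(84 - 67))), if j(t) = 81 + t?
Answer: sqrt(1296 - sqrt(17)) ≈ 35.943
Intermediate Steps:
sqrt(1215 + j(-sqrt(84 - 67))) = sqrt(1215 + (81 - sqrt(84 - 67))) = sqrt(1215 + (81 - sqrt(17))) = sqrt(1296 - sqrt(17))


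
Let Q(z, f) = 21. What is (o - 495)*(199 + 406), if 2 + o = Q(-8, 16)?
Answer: -287980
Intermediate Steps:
o = 19 (o = -2 + 21 = 19)
(o - 495)*(199 + 406) = (19 - 495)*(199 + 406) = -476*605 = -287980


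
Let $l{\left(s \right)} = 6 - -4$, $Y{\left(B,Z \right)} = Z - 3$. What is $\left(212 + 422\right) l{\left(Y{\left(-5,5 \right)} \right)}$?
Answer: $6340$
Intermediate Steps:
$Y{\left(B,Z \right)} = -3 + Z$
$l{\left(s \right)} = 10$ ($l{\left(s \right)} = 6 + 4 = 10$)
$\left(212 + 422\right) l{\left(Y{\left(-5,5 \right)} \right)} = \left(212 + 422\right) 10 = 634 \cdot 10 = 6340$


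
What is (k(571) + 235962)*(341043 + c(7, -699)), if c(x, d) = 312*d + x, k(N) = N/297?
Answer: 8617334966170/297 ≈ 2.9015e+10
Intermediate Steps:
k(N) = N/297 (k(N) = N*(1/297) = N/297)
c(x, d) = x + 312*d
(k(571) + 235962)*(341043 + c(7, -699)) = ((1/297)*571 + 235962)*(341043 + (7 + 312*(-699))) = (571/297 + 235962)*(341043 + (7 - 218088)) = 70081285*(341043 - 218081)/297 = (70081285/297)*122962 = 8617334966170/297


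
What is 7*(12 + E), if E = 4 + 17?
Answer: 231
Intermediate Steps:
E = 21
7*(12 + E) = 7*(12 + 21) = 7*33 = 231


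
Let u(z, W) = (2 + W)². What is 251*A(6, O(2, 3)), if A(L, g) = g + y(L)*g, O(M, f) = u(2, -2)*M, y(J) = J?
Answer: 0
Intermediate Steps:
O(M, f) = 0 (O(M, f) = (2 - 2)²*M = 0²*M = 0*M = 0)
A(L, g) = g + L*g
251*A(6, O(2, 3)) = 251*(0*(1 + 6)) = 251*(0*7) = 251*0 = 0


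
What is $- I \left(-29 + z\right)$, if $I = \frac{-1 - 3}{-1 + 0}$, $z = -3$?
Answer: $128$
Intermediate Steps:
$I = 4$ ($I = - \frac{4}{-1} = \left(-4\right) \left(-1\right) = 4$)
$- I \left(-29 + z\right) = - 4 \left(-29 - 3\right) = - 4 \left(-32\right) = \left(-1\right) \left(-128\right) = 128$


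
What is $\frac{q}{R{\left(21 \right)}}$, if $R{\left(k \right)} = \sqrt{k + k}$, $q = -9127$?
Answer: $- \frac{9127 \sqrt{42}}{42} \approx -1408.3$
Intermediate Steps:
$R{\left(k \right)} = \sqrt{2} \sqrt{k}$ ($R{\left(k \right)} = \sqrt{2 k} = \sqrt{2} \sqrt{k}$)
$\frac{q}{R{\left(21 \right)}} = - \frac{9127}{\sqrt{2} \sqrt{21}} = - \frac{9127}{\sqrt{42}} = - 9127 \frac{\sqrt{42}}{42} = - \frac{9127 \sqrt{42}}{42}$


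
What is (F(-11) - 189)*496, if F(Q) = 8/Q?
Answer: -1035152/11 ≈ -94105.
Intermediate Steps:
(F(-11) - 189)*496 = (8/(-11) - 189)*496 = (8*(-1/11) - 189)*496 = (-8/11 - 189)*496 = -2087/11*496 = -1035152/11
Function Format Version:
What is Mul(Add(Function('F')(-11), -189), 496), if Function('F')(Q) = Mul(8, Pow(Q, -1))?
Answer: Rational(-1035152, 11) ≈ -94105.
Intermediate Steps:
Mul(Add(Function('F')(-11), -189), 496) = Mul(Add(Mul(8, Pow(-11, -1)), -189), 496) = Mul(Add(Mul(8, Rational(-1, 11)), -189), 496) = Mul(Add(Rational(-8, 11), -189), 496) = Mul(Rational(-2087, 11), 496) = Rational(-1035152, 11)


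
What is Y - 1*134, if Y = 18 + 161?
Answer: 45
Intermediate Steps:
Y = 179
Y - 1*134 = 179 - 1*134 = 179 - 134 = 45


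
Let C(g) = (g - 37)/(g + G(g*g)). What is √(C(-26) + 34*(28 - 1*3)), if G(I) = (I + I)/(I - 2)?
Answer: √55747560466/8086 ≈ 29.200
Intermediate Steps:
G(I) = 2*I/(-2 + I) (G(I) = (2*I)/(-2 + I) = 2*I/(-2 + I))
C(g) = (-37 + g)/(g + 2*g²/(-2 + g²)) (C(g) = (g - 37)/(g + 2*(g*g)/(-2 + g*g)) = (-37 + g)/(g + 2*g²/(-2 + g²)))
√(C(-26) + 34*(28 - 1*3)) = √((-37 - 26)*(-2 + (-26)²)/((-26)*(-2 + (-26)² + 2*(-26))) + 34*(28 - 1*3)) = √(-1/26*(-63)*(-2 + 676)/(-2 + 676 - 52) + 34*(28 - 3)) = √(-1/26*(-63)*674/622 + 34*25) = √(-1/26*1/622*(-63)*674 + 850) = √(21231/8086 + 850) = √(6894331/8086) = √55747560466/8086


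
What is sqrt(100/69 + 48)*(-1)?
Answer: -2*sqrt(58857)/69 ≈ -7.0320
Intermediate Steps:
sqrt(100/69 + 48)*(-1) = sqrt(3412/69)*(-1) = (2*sqrt(58857)/69)*(-1) = -2*sqrt(58857)/69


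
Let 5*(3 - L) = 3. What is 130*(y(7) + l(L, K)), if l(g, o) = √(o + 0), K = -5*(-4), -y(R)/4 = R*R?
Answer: -25480 + 260*√5 ≈ -24899.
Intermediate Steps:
L = 12/5 (L = 3 - ⅕*3 = 3 - ⅗ = 12/5 ≈ 2.4000)
y(R) = -4*R² (y(R) = -4*R*R = -4*R²)
K = 20
l(g, o) = √o
130*(y(7) + l(L, K)) = 130*(-4*7² + √20) = 130*(-4*49 + 2*√5) = 130*(-196 + 2*√5) = -25480 + 260*√5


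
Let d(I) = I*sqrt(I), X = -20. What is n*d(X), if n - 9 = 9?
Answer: -720*I*sqrt(5) ≈ -1610.0*I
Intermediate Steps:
n = 18 (n = 9 + 9 = 18)
d(I) = I**(3/2)
n*d(X) = 18*(-20)**(3/2) = 18*(-40*I*sqrt(5)) = -720*I*sqrt(5)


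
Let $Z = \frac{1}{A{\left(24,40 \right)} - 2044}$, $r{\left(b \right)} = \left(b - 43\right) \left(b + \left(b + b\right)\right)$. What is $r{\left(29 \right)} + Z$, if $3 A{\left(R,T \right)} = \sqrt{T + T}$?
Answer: $- \frac{11449613847}{9400336} - \frac{3 \sqrt{5}}{9400336} \approx -1218.0$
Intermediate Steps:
$A{\left(R,T \right)} = \frac{\sqrt{2} \sqrt{T}}{3}$ ($A{\left(R,T \right)} = \frac{\sqrt{T + T}}{3} = \frac{\sqrt{2 T}}{3} = \frac{\sqrt{2} \sqrt{T}}{3}$)
$r{\left(b \right)} = 3 b \left(-43 + b\right)$ ($r{\left(b \right)} = \left(-43 + b\right) \left(b + 2 b\right) = \left(-43 + b\right) 3 b = 3 b \left(-43 + b\right)$)
$Z = \frac{1}{-2044 + \frac{4 \sqrt{5}}{3}}$ ($Z = \frac{1}{\frac{\sqrt{2} \sqrt{40}}{3} - 2044} = \frac{1}{\frac{\sqrt{2} \cdot 2 \sqrt{10}}{3} - 2044} = \frac{1}{\frac{4 \sqrt{5}}{3} - 2044} = \frac{1}{-2044 + \frac{4 \sqrt{5}}{3}} \approx -0.00048995$)
$r{\left(29 \right)} + Z = 3 \cdot 29 \left(-43 + 29\right) - \left(\frac{4599}{9400336} + \frac{3 \sqrt{5}}{9400336}\right) = 3 \cdot 29 \left(-14\right) - \left(\frac{4599}{9400336} + \frac{3 \sqrt{5}}{9400336}\right) = -1218 - \left(\frac{4599}{9400336} + \frac{3 \sqrt{5}}{9400336}\right) = - \frac{11449613847}{9400336} - \frac{3 \sqrt{5}}{9400336}$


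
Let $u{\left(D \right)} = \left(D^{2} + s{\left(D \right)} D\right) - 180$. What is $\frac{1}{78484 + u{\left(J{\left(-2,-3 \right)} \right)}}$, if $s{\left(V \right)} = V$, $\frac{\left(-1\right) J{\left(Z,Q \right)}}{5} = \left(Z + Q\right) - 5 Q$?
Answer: $\frac{1}{83304} \approx 1.2004 \cdot 10^{-5}$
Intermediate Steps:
$J{\left(Z,Q \right)} = - 5 Z + 20 Q$ ($J{\left(Z,Q \right)} = - 5 \left(\left(Z + Q\right) - 5 Q\right) = - 5 \left(\left(Q + Z\right) - 5 Q\right) = - 5 \left(Z - 4 Q\right) = - 5 Z + 20 Q$)
$u{\left(D \right)} = -180 + 2 D^{2}$ ($u{\left(D \right)} = \left(D^{2} + D D\right) - 180 = \left(D^{2} + D^{2}\right) - 180 = 2 D^{2} - 180 = -180 + 2 D^{2}$)
$\frac{1}{78484 + u{\left(J{\left(-2,-3 \right)} \right)}} = \frac{1}{78484 - \left(180 - 2 \left(\left(-5\right) \left(-2\right) + 20 \left(-3\right)\right)^{2}\right)} = \frac{1}{78484 - \left(180 - 2 \left(10 - 60\right)^{2}\right)} = \frac{1}{78484 - \left(180 - 2 \left(-50\right)^{2}\right)} = \frac{1}{78484 + \left(-180 + 2 \cdot 2500\right)} = \frac{1}{78484 + \left(-180 + 5000\right)} = \frac{1}{78484 + 4820} = \frac{1}{83304}$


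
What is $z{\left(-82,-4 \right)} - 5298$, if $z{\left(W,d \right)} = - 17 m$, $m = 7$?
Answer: $-5417$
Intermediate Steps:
$z{\left(W,d \right)} = -119$ ($z{\left(W,d \right)} = \left(-17\right) 7 = -119$)
$z{\left(-82,-4 \right)} - 5298 = -119 - 5298 = -5417$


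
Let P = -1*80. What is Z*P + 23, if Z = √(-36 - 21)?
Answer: 23 - 80*I*√57 ≈ 23.0 - 603.99*I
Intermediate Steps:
P = -80
Z = I*√57 (Z = √(-57) = I*√57 ≈ 7.5498*I)
Z*P + 23 = (I*√57)*(-80) + 23 = -80*I*√57 + 23 = 23 - 80*I*√57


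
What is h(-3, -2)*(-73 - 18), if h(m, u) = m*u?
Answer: -546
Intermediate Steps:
h(-3, -2)*(-73 - 18) = (-3*(-2))*(-73 - 18) = 6*(-91) = -546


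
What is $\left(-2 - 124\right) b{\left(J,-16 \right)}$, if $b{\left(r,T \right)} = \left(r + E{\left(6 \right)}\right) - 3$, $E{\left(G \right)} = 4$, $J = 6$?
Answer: $-882$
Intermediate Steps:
$b{\left(r,T \right)} = 1 + r$ ($b{\left(r,T \right)} = \left(r + 4\right) - 3 = \left(4 + r\right) - 3 = 1 + r$)
$\left(-2 - 124\right) b{\left(J,-16 \right)} = \left(-2 - 124\right) \left(1 + 6\right) = \left(-126\right) 7 = -882$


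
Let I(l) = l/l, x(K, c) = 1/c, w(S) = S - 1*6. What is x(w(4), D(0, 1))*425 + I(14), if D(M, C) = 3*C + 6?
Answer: 434/9 ≈ 48.222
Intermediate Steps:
w(S) = -6 + S (w(S) = S - 6 = -6 + S)
D(M, C) = 6 + 3*C
I(l) = 1
x(w(4), D(0, 1))*425 + I(14) = 425/(6 + 3*1) + 1 = 425/(6 + 3) + 1 = 425/9 + 1 = 434/9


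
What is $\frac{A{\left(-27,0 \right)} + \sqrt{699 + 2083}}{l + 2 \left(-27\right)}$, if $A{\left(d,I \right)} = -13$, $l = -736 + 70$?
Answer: $\frac{13}{720} - \frac{\sqrt{2782}}{720} \approx -0.055201$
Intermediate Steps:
$l = -666$
$\frac{A{\left(-27,0 \right)} + \sqrt{699 + 2083}}{l + 2 \left(-27\right)} = \frac{-13 + \sqrt{699 + 2083}}{-666 + 2 \left(-27\right)} = \frac{-13 + \sqrt{2782}}{-666 - 54} = \frac{-13 + \sqrt{2782}}{-720} = \left(-13 + \sqrt{2782}\right) \left(- \frac{1}{720}\right) = \frac{13}{720} - \frac{\sqrt{2782}}{720}$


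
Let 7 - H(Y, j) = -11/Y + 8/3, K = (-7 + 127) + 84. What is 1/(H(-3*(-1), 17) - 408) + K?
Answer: 81599/400 ≈ 204.00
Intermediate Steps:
K = 204 (K = 120 + 84 = 204)
H(Y, j) = 13/3 + 11/Y (H(Y, j) = 7 - (-11/Y + 8/3) = 7 - (8/3 - 11/Y) = 7 + (-8/3 + 11/Y) = 13/3 + 11/Y)
1/(H(-3*(-1), 17) - 408) + K = 1/((13/3 + 11/((-3*(-1)))) - 408) + 204 = 1/((13/3 + 11/3) - 408) + 204 = 1/(8 - 408) + 204 = 1/(-400) + 204 = -1/400 + 204 = 81599/400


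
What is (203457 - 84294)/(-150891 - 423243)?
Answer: -3611/17398 ≈ -0.20755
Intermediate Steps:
(203457 - 84294)/(-150891 - 423243) = 119163/(-574134) = 119163*(-1/574134) = -3611/17398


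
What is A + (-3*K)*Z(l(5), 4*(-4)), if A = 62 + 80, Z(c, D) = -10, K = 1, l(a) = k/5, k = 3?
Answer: 172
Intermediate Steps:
l(a) = ⅗ (l(a) = 3/5 = 3*(⅕) = ⅗)
A = 142
A + (-3*K)*Z(l(5), 4*(-4)) = 142 - 3*1*(-10) = 142 - 3*(-10) = 142 + 30 = 172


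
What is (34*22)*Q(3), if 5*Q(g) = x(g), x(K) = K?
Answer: 2244/5 ≈ 448.80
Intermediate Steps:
Q(g) = g/5
(34*22)*Q(3) = (34*22)*((1/5)*3) = 748*(3/5) = 2244/5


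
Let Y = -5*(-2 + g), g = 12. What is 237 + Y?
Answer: 187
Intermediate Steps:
Y = -50 (Y = -5*(-2 + 12) = -5*10 = -50)
237 + Y = 237 - 50 = 187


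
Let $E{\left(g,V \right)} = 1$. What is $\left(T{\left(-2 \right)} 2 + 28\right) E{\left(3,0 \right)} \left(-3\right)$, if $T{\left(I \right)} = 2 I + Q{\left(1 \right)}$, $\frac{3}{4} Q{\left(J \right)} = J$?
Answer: $-68$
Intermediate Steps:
$Q{\left(J \right)} = \frac{4 J}{3}$
$T{\left(I \right)} = \frac{4}{3} + 2 I$ ($T{\left(I \right)} = 2 I + \frac{4}{3} \cdot 1 = 2 I + \frac{4}{3} = \frac{4}{3} + 2 I$)
$\left(T{\left(-2 \right)} 2 + 28\right) E{\left(3,0 \right)} \left(-3\right) = \left(\left(\frac{4}{3} + 2 \left(-2\right)\right) 2 + 28\right) 1 \left(-3\right) = \left(\left(\frac{4}{3} - 4\right) 2 + 28\right) \left(-3\right) = \left(\left(- \frac{8}{3}\right) 2 + 28\right) \left(-3\right) = \left(- \frac{16}{3} + 28\right) \left(-3\right) = \frac{68}{3} \left(-3\right) = -68$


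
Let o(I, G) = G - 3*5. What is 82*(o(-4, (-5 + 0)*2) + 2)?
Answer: -1886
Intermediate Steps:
o(I, G) = -15 + G (o(I, G) = G - 1*15 = G - 15 = -15 + G)
82*(o(-4, (-5 + 0)*2) + 2) = 82*((-15 + (-5 + 0)*2) + 2) = 82*((-15 - 5*2) + 2) = 82*((-15 - 10) + 2) = 82*(-25 + 2) = 82*(-23) = -1886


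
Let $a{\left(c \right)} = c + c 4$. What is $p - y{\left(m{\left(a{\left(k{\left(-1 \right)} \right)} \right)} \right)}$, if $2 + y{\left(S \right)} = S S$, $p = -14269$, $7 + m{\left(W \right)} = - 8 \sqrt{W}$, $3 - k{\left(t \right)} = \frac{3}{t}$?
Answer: $-16236 - 112 \sqrt{30} \approx -16849.0$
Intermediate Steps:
$k{\left(t \right)} = 3 - \frac{3}{t}$
$a{\left(c \right)} = 5 c$ ($a{\left(c \right)} = c + 4 c = 5 c$)
$m{\left(W \right)} = -7 - 8 \sqrt{W}$
$y{\left(S \right)} = -2 + S^{2}$ ($y{\left(S \right)} = -2 + S S = -2 + S^{2}$)
$p - y{\left(m{\left(a{\left(k{\left(-1 \right)} \right)} \right)} \right)} = -14269 - \left(-2 + \left(-7 - 8 \sqrt{5 \left(3 - \frac{3}{-1}\right)}\right)^{2}\right) = -14269 - \left(-2 + \left(-7 - 8 \sqrt{5 \left(3 - -3\right)}\right)^{2}\right) = -14269 - \left(-2 + \left(-7 - 8 \sqrt{5 \left(3 + 3\right)}\right)^{2}\right) = -14269 - \left(-2 + \left(-7 - 8 \sqrt{5 \cdot 6}\right)^{2}\right) = -14269 - \left(-2 + \left(-7 - 8 \sqrt{30}\right)^{2}\right) = -14269 + \left(2 - \left(-7 - 8 \sqrt{30}\right)^{2}\right) = -14267 - \left(-7 - 8 \sqrt{30}\right)^{2}$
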